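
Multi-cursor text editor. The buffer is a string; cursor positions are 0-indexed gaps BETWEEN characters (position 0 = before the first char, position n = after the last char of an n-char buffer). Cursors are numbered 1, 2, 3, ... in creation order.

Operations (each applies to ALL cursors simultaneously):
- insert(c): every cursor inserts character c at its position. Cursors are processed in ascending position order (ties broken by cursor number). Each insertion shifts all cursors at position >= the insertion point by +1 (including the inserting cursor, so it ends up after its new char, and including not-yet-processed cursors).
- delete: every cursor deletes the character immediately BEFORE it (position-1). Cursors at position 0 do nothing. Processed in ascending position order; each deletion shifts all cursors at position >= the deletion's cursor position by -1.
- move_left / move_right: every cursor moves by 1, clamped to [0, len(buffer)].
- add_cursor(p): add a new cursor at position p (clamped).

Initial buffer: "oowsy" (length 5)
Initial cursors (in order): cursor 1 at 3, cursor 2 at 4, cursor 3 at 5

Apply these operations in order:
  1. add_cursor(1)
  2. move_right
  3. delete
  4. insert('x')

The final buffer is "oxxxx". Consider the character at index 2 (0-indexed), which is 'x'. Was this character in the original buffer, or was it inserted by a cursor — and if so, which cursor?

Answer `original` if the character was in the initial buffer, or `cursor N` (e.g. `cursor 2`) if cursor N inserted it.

After op 1 (add_cursor(1)): buffer="oowsy" (len 5), cursors c4@1 c1@3 c2@4 c3@5, authorship .....
After op 2 (move_right): buffer="oowsy" (len 5), cursors c4@2 c1@4 c2@5 c3@5, authorship .....
After op 3 (delete): buffer="o" (len 1), cursors c1@1 c2@1 c3@1 c4@1, authorship .
After op 4 (insert('x')): buffer="oxxxx" (len 5), cursors c1@5 c2@5 c3@5 c4@5, authorship .1234
Authorship (.=original, N=cursor N): . 1 2 3 4
Index 2: author = 2

Answer: cursor 2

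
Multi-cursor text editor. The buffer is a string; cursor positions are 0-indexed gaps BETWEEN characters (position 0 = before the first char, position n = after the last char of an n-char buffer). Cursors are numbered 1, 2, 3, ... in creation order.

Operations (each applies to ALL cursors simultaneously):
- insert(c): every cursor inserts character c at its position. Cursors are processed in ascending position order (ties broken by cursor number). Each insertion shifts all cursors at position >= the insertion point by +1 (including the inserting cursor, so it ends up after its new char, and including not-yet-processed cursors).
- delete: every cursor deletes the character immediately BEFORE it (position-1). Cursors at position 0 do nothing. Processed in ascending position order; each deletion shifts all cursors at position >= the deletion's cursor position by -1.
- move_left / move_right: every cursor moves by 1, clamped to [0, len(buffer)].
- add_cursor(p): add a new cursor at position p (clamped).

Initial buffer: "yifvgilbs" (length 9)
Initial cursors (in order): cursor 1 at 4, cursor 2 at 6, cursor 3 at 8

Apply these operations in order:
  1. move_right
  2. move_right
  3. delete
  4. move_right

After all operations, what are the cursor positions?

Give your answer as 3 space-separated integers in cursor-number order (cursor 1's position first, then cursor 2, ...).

Answer: 6 6 6

Derivation:
After op 1 (move_right): buffer="yifvgilbs" (len 9), cursors c1@5 c2@7 c3@9, authorship .........
After op 2 (move_right): buffer="yifvgilbs" (len 9), cursors c1@6 c2@8 c3@9, authorship .........
After op 3 (delete): buffer="yifvgl" (len 6), cursors c1@5 c2@6 c3@6, authorship ......
After op 4 (move_right): buffer="yifvgl" (len 6), cursors c1@6 c2@6 c3@6, authorship ......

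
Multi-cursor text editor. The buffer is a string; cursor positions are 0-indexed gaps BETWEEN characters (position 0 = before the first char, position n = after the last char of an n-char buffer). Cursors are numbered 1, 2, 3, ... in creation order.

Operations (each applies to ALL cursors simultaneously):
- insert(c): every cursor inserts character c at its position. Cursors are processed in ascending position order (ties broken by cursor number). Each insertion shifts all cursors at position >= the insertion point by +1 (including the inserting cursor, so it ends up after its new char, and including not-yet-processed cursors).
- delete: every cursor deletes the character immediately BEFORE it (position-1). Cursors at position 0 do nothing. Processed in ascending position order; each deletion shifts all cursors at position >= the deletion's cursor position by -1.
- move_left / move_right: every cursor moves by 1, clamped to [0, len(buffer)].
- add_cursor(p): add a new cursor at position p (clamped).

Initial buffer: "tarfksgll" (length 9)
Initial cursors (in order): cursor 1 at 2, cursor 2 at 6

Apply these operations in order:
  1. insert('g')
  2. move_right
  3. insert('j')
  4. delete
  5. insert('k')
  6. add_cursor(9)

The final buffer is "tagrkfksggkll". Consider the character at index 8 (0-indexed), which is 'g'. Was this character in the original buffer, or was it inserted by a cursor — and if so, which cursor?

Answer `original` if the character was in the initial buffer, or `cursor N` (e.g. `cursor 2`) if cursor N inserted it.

After op 1 (insert('g')): buffer="tagrfksggll" (len 11), cursors c1@3 c2@8, authorship ..1....2...
After op 2 (move_right): buffer="tagrfksggll" (len 11), cursors c1@4 c2@9, authorship ..1....2...
After op 3 (insert('j')): buffer="tagrjfksggjll" (len 13), cursors c1@5 c2@11, authorship ..1.1...2.2..
After op 4 (delete): buffer="tagrfksggll" (len 11), cursors c1@4 c2@9, authorship ..1....2...
After op 5 (insert('k')): buffer="tagrkfksggkll" (len 13), cursors c1@5 c2@11, authorship ..1.1...2.2..
After op 6 (add_cursor(9)): buffer="tagrkfksggkll" (len 13), cursors c1@5 c3@9 c2@11, authorship ..1.1...2.2..
Authorship (.=original, N=cursor N): . . 1 . 1 . . . 2 . 2 . .
Index 8: author = 2

Answer: cursor 2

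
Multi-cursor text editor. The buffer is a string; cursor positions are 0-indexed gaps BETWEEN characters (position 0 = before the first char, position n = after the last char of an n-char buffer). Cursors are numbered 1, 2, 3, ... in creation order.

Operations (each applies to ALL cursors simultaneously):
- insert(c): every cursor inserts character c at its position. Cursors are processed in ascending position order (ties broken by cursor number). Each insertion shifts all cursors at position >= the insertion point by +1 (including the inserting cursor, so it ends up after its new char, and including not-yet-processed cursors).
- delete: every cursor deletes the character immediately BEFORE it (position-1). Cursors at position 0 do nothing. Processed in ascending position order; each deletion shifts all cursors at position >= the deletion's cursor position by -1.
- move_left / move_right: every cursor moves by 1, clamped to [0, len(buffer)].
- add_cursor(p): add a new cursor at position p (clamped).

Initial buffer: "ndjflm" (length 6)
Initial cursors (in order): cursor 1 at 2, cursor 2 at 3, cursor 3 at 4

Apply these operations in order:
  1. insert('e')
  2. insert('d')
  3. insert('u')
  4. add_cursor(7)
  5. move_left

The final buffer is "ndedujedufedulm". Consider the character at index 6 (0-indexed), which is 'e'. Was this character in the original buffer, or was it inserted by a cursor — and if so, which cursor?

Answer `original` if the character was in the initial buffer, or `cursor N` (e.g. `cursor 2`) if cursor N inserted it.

After op 1 (insert('e')): buffer="ndejefelm" (len 9), cursors c1@3 c2@5 c3@7, authorship ..1.2.3..
After op 2 (insert('d')): buffer="ndedjedfedlm" (len 12), cursors c1@4 c2@7 c3@10, authorship ..11.22.33..
After op 3 (insert('u')): buffer="ndedujedufedulm" (len 15), cursors c1@5 c2@9 c3@13, authorship ..111.222.333..
After op 4 (add_cursor(7)): buffer="ndedujedufedulm" (len 15), cursors c1@5 c4@7 c2@9 c3@13, authorship ..111.222.333..
After op 5 (move_left): buffer="ndedujedufedulm" (len 15), cursors c1@4 c4@6 c2@8 c3@12, authorship ..111.222.333..
Authorship (.=original, N=cursor N): . . 1 1 1 . 2 2 2 . 3 3 3 . .
Index 6: author = 2

Answer: cursor 2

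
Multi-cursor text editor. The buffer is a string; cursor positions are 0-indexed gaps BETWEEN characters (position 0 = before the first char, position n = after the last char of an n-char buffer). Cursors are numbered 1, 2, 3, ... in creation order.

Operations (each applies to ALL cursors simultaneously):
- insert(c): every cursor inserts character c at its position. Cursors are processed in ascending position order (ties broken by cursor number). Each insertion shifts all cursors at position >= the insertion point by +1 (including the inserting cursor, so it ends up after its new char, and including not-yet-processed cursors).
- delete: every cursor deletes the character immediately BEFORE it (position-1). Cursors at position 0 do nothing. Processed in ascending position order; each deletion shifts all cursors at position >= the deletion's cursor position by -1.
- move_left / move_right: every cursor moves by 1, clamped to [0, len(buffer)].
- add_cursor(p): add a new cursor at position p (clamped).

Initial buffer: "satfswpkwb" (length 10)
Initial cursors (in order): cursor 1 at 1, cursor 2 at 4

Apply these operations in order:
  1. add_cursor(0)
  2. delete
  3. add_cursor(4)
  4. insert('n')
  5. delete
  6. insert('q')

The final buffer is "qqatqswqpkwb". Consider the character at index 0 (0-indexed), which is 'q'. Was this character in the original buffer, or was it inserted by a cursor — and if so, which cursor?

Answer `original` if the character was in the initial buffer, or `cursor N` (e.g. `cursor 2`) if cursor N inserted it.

After op 1 (add_cursor(0)): buffer="satfswpkwb" (len 10), cursors c3@0 c1@1 c2@4, authorship ..........
After op 2 (delete): buffer="atswpkwb" (len 8), cursors c1@0 c3@0 c2@2, authorship ........
After op 3 (add_cursor(4)): buffer="atswpkwb" (len 8), cursors c1@0 c3@0 c2@2 c4@4, authorship ........
After op 4 (insert('n')): buffer="nnatnswnpkwb" (len 12), cursors c1@2 c3@2 c2@5 c4@8, authorship 13..2..4....
After op 5 (delete): buffer="atswpkwb" (len 8), cursors c1@0 c3@0 c2@2 c4@4, authorship ........
After op 6 (insert('q')): buffer="qqatqswqpkwb" (len 12), cursors c1@2 c3@2 c2@5 c4@8, authorship 13..2..4....
Authorship (.=original, N=cursor N): 1 3 . . 2 . . 4 . . . .
Index 0: author = 1

Answer: cursor 1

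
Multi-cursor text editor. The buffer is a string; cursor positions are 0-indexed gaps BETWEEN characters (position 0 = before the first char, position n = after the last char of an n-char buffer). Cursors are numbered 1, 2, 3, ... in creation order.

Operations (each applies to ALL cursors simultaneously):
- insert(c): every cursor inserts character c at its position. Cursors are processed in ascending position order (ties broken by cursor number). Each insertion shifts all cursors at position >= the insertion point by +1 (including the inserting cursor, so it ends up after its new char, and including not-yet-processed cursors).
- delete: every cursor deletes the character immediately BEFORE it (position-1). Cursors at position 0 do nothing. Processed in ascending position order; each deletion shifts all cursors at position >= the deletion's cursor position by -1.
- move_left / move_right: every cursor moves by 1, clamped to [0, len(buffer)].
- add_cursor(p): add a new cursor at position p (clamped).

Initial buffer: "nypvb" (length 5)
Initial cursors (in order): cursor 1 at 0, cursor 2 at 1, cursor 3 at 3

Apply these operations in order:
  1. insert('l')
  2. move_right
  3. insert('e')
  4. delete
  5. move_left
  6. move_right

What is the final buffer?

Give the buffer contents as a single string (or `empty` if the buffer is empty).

After op 1 (insert('l')): buffer="lnlyplvb" (len 8), cursors c1@1 c2@3 c3@6, authorship 1.2..3..
After op 2 (move_right): buffer="lnlyplvb" (len 8), cursors c1@2 c2@4 c3@7, authorship 1.2..3..
After op 3 (insert('e')): buffer="lnelyeplveb" (len 11), cursors c1@3 c2@6 c3@10, authorship 1.12.2.3.3.
After op 4 (delete): buffer="lnlyplvb" (len 8), cursors c1@2 c2@4 c3@7, authorship 1.2..3..
After op 5 (move_left): buffer="lnlyplvb" (len 8), cursors c1@1 c2@3 c3@6, authorship 1.2..3..
After op 6 (move_right): buffer="lnlyplvb" (len 8), cursors c1@2 c2@4 c3@7, authorship 1.2..3..

Answer: lnlyplvb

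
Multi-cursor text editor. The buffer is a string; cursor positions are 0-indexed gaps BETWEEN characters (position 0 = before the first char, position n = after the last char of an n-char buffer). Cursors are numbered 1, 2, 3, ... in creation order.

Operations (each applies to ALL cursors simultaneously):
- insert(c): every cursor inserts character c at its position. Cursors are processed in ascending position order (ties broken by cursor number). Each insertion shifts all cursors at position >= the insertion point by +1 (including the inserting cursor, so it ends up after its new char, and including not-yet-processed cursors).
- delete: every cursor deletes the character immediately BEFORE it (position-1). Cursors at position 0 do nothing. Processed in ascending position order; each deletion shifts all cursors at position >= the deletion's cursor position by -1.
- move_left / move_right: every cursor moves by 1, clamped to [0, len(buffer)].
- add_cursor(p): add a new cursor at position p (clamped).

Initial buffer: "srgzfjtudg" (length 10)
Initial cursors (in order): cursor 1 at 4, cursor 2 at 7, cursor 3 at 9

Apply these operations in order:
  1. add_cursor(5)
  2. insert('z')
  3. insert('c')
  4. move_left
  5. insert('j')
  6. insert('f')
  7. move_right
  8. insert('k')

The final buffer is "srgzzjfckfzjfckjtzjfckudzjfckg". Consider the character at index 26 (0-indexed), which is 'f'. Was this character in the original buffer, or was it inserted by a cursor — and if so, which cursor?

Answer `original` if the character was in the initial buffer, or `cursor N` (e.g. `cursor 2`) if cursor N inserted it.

After op 1 (add_cursor(5)): buffer="srgzfjtudg" (len 10), cursors c1@4 c4@5 c2@7 c3@9, authorship ..........
After op 2 (insert('z')): buffer="srgzzfzjtzudzg" (len 14), cursors c1@5 c4@7 c2@10 c3@13, authorship ....1.4..2..3.
After op 3 (insert('c')): buffer="srgzzcfzcjtzcudzcg" (len 18), cursors c1@6 c4@9 c2@13 c3@17, authorship ....11.44..22..33.
After op 4 (move_left): buffer="srgzzcfzcjtzcudzcg" (len 18), cursors c1@5 c4@8 c2@12 c3@16, authorship ....11.44..22..33.
After op 5 (insert('j')): buffer="srgzzjcfzjcjtzjcudzjcg" (len 22), cursors c1@6 c4@10 c2@15 c3@20, authorship ....111.444..222..333.
After op 6 (insert('f')): buffer="srgzzjfcfzjfcjtzjfcudzjfcg" (len 26), cursors c1@7 c4@12 c2@18 c3@24, authorship ....1111.4444..2222..3333.
After op 7 (move_right): buffer="srgzzjfcfzjfcjtzjfcudzjfcg" (len 26), cursors c1@8 c4@13 c2@19 c3@25, authorship ....1111.4444..2222..3333.
After op 8 (insert('k')): buffer="srgzzjfckfzjfckjtzjfckudzjfckg" (len 30), cursors c1@9 c4@15 c2@22 c3@29, authorship ....11111.44444..22222..33333.
Authorship (.=original, N=cursor N): . . . . 1 1 1 1 1 . 4 4 4 4 4 . . 2 2 2 2 2 . . 3 3 3 3 3 .
Index 26: author = 3

Answer: cursor 3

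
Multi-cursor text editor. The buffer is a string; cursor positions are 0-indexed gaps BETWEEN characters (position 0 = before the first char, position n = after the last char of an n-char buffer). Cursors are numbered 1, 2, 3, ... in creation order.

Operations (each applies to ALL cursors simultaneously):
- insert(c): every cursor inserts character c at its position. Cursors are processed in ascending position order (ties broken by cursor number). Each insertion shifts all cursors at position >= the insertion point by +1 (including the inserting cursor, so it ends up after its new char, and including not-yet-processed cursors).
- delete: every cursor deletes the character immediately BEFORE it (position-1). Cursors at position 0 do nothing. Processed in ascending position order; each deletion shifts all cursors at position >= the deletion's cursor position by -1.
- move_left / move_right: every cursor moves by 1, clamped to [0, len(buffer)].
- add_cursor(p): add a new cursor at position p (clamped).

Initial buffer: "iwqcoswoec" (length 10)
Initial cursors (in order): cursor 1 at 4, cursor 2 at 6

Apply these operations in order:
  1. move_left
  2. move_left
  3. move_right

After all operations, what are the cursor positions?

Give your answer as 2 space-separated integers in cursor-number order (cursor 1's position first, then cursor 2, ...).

After op 1 (move_left): buffer="iwqcoswoec" (len 10), cursors c1@3 c2@5, authorship ..........
After op 2 (move_left): buffer="iwqcoswoec" (len 10), cursors c1@2 c2@4, authorship ..........
After op 3 (move_right): buffer="iwqcoswoec" (len 10), cursors c1@3 c2@5, authorship ..........

Answer: 3 5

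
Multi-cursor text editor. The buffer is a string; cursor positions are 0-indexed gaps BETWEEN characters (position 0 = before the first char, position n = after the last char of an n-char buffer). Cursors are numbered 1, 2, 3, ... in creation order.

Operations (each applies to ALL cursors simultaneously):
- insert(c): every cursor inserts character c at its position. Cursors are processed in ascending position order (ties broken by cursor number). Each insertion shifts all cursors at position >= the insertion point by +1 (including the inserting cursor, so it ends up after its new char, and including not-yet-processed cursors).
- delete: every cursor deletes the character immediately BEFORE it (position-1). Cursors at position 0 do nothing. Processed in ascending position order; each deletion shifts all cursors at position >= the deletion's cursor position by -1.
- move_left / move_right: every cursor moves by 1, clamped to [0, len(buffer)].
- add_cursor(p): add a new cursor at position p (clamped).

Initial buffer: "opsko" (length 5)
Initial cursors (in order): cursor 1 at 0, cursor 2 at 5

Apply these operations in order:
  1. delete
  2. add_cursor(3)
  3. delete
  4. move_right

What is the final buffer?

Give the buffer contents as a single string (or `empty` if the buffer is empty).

Answer: op

Derivation:
After op 1 (delete): buffer="opsk" (len 4), cursors c1@0 c2@4, authorship ....
After op 2 (add_cursor(3)): buffer="opsk" (len 4), cursors c1@0 c3@3 c2@4, authorship ....
After op 3 (delete): buffer="op" (len 2), cursors c1@0 c2@2 c3@2, authorship ..
After op 4 (move_right): buffer="op" (len 2), cursors c1@1 c2@2 c3@2, authorship ..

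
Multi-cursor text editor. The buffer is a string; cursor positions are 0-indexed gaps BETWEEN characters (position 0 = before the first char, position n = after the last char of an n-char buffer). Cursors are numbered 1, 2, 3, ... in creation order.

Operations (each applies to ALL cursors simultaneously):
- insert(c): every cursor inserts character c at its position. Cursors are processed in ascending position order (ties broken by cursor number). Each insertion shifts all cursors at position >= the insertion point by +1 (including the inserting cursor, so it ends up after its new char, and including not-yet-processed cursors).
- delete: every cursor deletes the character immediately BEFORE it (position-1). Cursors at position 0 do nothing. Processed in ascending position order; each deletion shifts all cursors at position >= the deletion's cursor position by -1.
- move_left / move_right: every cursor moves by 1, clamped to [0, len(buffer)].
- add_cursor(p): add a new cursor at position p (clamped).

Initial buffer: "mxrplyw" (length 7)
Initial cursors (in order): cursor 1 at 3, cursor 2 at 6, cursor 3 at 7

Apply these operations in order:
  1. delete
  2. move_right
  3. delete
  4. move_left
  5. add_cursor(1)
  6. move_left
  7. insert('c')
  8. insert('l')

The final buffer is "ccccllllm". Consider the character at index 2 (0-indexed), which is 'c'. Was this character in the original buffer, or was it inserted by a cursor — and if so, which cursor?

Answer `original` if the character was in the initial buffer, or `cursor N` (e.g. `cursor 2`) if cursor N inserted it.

Answer: cursor 3

Derivation:
After op 1 (delete): buffer="mxpl" (len 4), cursors c1@2 c2@4 c3@4, authorship ....
After op 2 (move_right): buffer="mxpl" (len 4), cursors c1@3 c2@4 c3@4, authorship ....
After op 3 (delete): buffer="m" (len 1), cursors c1@1 c2@1 c3@1, authorship .
After op 4 (move_left): buffer="m" (len 1), cursors c1@0 c2@0 c3@0, authorship .
After op 5 (add_cursor(1)): buffer="m" (len 1), cursors c1@0 c2@0 c3@0 c4@1, authorship .
After op 6 (move_left): buffer="m" (len 1), cursors c1@0 c2@0 c3@0 c4@0, authorship .
After op 7 (insert('c')): buffer="ccccm" (len 5), cursors c1@4 c2@4 c3@4 c4@4, authorship 1234.
After op 8 (insert('l')): buffer="ccccllllm" (len 9), cursors c1@8 c2@8 c3@8 c4@8, authorship 12341234.
Authorship (.=original, N=cursor N): 1 2 3 4 1 2 3 4 .
Index 2: author = 3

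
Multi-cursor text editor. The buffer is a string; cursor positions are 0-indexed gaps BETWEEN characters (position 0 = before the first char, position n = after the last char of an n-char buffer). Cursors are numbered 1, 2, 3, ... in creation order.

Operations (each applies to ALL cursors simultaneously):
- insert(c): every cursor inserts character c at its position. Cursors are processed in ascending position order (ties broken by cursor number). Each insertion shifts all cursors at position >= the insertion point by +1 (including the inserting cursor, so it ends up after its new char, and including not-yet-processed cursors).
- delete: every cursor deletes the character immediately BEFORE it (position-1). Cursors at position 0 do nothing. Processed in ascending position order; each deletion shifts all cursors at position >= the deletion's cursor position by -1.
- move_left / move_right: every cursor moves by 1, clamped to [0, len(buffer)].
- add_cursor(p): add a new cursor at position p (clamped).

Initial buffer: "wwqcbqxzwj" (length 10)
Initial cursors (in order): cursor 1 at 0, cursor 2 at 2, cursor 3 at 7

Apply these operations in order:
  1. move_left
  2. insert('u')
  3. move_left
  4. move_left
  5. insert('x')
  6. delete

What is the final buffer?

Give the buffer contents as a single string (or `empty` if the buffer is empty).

Answer: uwuwqcbquxzwj

Derivation:
After op 1 (move_left): buffer="wwqcbqxzwj" (len 10), cursors c1@0 c2@1 c3@6, authorship ..........
After op 2 (insert('u')): buffer="uwuwqcbquxzwj" (len 13), cursors c1@1 c2@3 c3@9, authorship 1.2.....3....
After op 3 (move_left): buffer="uwuwqcbquxzwj" (len 13), cursors c1@0 c2@2 c3@8, authorship 1.2.....3....
After op 4 (move_left): buffer="uwuwqcbquxzwj" (len 13), cursors c1@0 c2@1 c3@7, authorship 1.2.....3....
After op 5 (insert('x')): buffer="xuxwuwqcbxquxzwj" (len 16), cursors c1@1 c2@3 c3@10, authorship 112.2....3.3....
After op 6 (delete): buffer="uwuwqcbquxzwj" (len 13), cursors c1@0 c2@1 c3@7, authorship 1.2.....3....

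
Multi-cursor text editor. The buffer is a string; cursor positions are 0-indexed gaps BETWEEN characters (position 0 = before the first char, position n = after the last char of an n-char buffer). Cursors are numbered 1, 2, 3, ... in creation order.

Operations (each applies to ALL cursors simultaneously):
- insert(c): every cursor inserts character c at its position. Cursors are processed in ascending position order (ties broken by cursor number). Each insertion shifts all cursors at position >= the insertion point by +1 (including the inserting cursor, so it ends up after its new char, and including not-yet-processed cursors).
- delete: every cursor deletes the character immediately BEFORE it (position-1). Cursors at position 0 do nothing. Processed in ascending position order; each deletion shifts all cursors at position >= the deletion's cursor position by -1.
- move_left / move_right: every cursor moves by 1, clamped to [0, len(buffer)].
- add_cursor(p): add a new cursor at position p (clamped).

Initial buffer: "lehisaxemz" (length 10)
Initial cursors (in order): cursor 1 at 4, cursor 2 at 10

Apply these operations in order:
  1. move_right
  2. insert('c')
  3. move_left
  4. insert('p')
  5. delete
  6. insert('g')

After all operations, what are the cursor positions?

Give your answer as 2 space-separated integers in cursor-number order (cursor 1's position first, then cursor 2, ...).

After op 1 (move_right): buffer="lehisaxemz" (len 10), cursors c1@5 c2@10, authorship ..........
After op 2 (insert('c')): buffer="lehiscaxemzc" (len 12), cursors c1@6 c2@12, authorship .....1.....2
After op 3 (move_left): buffer="lehiscaxemzc" (len 12), cursors c1@5 c2@11, authorship .....1.....2
After op 4 (insert('p')): buffer="lehispcaxemzpc" (len 14), cursors c1@6 c2@13, authorship .....11.....22
After op 5 (delete): buffer="lehiscaxemzc" (len 12), cursors c1@5 c2@11, authorship .....1.....2
After op 6 (insert('g')): buffer="lehisgcaxemzgc" (len 14), cursors c1@6 c2@13, authorship .....11.....22

Answer: 6 13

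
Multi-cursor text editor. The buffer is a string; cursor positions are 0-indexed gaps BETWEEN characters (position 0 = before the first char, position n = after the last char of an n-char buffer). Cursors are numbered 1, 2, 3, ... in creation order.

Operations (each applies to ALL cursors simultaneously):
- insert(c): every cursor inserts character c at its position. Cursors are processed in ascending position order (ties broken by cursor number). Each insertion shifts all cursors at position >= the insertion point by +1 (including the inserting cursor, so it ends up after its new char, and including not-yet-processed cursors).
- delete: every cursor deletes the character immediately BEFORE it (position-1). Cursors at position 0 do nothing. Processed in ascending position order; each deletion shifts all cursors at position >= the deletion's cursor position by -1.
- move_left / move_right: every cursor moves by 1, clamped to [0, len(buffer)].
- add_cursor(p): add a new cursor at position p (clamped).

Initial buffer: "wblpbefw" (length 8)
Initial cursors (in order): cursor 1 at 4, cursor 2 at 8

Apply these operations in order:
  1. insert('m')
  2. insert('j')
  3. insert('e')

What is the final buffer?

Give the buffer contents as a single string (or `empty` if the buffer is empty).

After op 1 (insert('m')): buffer="wblpmbefwm" (len 10), cursors c1@5 c2@10, authorship ....1....2
After op 2 (insert('j')): buffer="wblpmjbefwmj" (len 12), cursors c1@6 c2@12, authorship ....11....22
After op 3 (insert('e')): buffer="wblpmjebefwmje" (len 14), cursors c1@7 c2@14, authorship ....111....222

Answer: wblpmjebefwmje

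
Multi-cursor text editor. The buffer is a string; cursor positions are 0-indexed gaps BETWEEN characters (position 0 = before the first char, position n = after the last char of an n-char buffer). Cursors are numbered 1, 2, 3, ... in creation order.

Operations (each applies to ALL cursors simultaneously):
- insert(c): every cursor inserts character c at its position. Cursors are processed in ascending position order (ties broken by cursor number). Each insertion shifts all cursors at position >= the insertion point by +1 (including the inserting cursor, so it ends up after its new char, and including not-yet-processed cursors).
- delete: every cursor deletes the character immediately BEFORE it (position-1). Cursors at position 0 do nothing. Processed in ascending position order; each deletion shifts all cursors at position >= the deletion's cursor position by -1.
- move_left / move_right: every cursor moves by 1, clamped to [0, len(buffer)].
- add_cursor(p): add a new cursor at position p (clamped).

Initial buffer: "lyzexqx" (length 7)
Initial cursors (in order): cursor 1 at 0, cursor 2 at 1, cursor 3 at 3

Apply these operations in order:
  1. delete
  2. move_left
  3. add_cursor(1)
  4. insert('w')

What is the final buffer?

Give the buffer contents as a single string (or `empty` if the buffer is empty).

After op 1 (delete): buffer="yexqx" (len 5), cursors c1@0 c2@0 c3@1, authorship .....
After op 2 (move_left): buffer="yexqx" (len 5), cursors c1@0 c2@0 c3@0, authorship .....
After op 3 (add_cursor(1)): buffer="yexqx" (len 5), cursors c1@0 c2@0 c3@0 c4@1, authorship .....
After op 4 (insert('w')): buffer="wwwywexqx" (len 9), cursors c1@3 c2@3 c3@3 c4@5, authorship 123.4....

Answer: wwwywexqx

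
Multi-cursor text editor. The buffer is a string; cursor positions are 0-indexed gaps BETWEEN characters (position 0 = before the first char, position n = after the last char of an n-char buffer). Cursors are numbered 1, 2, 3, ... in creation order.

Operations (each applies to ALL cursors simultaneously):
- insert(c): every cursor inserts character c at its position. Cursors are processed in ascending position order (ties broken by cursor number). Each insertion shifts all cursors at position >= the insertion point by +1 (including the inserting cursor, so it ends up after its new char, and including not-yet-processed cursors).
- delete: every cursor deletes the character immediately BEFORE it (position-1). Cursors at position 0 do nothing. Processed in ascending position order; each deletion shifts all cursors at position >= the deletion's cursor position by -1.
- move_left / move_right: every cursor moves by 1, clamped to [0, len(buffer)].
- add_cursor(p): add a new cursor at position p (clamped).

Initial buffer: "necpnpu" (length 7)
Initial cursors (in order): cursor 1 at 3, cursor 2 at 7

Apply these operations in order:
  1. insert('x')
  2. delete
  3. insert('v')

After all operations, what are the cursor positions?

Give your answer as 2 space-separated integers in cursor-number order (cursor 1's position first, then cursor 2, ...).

Answer: 4 9

Derivation:
After op 1 (insert('x')): buffer="necxpnpux" (len 9), cursors c1@4 c2@9, authorship ...1....2
After op 2 (delete): buffer="necpnpu" (len 7), cursors c1@3 c2@7, authorship .......
After op 3 (insert('v')): buffer="necvpnpuv" (len 9), cursors c1@4 c2@9, authorship ...1....2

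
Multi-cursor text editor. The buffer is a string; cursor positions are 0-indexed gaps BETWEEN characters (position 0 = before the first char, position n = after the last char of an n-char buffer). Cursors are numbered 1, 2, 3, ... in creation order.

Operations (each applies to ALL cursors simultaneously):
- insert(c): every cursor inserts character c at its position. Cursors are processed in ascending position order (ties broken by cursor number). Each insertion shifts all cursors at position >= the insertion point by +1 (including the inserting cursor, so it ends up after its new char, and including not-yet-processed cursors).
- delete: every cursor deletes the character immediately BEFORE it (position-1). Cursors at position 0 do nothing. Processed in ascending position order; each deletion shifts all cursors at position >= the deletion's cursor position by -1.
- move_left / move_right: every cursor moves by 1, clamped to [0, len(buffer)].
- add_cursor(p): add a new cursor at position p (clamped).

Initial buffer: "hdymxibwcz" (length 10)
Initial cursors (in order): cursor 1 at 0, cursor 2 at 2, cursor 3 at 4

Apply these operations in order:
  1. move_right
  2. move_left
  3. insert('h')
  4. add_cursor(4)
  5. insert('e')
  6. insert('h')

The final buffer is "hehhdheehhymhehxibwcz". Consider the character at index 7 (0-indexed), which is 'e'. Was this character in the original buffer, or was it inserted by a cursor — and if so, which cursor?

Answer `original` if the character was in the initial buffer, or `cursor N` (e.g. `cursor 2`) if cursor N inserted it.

After op 1 (move_right): buffer="hdymxibwcz" (len 10), cursors c1@1 c2@3 c3@5, authorship ..........
After op 2 (move_left): buffer="hdymxibwcz" (len 10), cursors c1@0 c2@2 c3@4, authorship ..........
After op 3 (insert('h')): buffer="hhdhymhxibwcz" (len 13), cursors c1@1 c2@4 c3@7, authorship 1..2..3......
After op 4 (add_cursor(4)): buffer="hhdhymhxibwcz" (len 13), cursors c1@1 c2@4 c4@4 c3@7, authorship 1..2..3......
After op 5 (insert('e')): buffer="hehdheeymhexibwcz" (len 17), cursors c1@2 c2@7 c4@7 c3@11, authorship 11..224..33......
After op 6 (insert('h')): buffer="hehhdheehhymhehxibwcz" (len 21), cursors c1@3 c2@10 c4@10 c3@15, authorship 111..22424..333......
Authorship (.=original, N=cursor N): 1 1 1 . . 2 2 4 2 4 . . 3 3 3 . . . . . .
Index 7: author = 4

Answer: cursor 4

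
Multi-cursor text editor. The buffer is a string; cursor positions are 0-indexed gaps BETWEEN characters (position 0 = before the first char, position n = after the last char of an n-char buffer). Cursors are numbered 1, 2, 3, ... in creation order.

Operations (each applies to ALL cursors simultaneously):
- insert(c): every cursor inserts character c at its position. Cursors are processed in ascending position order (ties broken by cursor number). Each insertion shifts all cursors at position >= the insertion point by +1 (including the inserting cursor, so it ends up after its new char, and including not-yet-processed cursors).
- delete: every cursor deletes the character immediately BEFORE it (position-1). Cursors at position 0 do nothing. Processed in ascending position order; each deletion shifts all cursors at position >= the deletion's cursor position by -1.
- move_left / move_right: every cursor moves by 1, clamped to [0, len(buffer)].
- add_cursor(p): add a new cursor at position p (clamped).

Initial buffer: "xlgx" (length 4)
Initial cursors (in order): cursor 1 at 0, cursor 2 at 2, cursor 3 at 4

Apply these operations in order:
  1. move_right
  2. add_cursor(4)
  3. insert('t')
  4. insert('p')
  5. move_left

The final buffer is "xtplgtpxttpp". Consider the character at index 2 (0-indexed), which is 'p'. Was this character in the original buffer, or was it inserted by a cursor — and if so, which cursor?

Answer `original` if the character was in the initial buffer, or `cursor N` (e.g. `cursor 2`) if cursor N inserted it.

Answer: cursor 1

Derivation:
After op 1 (move_right): buffer="xlgx" (len 4), cursors c1@1 c2@3 c3@4, authorship ....
After op 2 (add_cursor(4)): buffer="xlgx" (len 4), cursors c1@1 c2@3 c3@4 c4@4, authorship ....
After op 3 (insert('t')): buffer="xtlgtxtt" (len 8), cursors c1@2 c2@5 c3@8 c4@8, authorship .1..2.34
After op 4 (insert('p')): buffer="xtplgtpxttpp" (len 12), cursors c1@3 c2@7 c3@12 c4@12, authorship .11..22.3434
After op 5 (move_left): buffer="xtplgtpxttpp" (len 12), cursors c1@2 c2@6 c3@11 c4@11, authorship .11..22.3434
Authorship (.=original, N=cursor N): . 1 1 . . 2 2 . 3 4 3 4
Index 2: author = 1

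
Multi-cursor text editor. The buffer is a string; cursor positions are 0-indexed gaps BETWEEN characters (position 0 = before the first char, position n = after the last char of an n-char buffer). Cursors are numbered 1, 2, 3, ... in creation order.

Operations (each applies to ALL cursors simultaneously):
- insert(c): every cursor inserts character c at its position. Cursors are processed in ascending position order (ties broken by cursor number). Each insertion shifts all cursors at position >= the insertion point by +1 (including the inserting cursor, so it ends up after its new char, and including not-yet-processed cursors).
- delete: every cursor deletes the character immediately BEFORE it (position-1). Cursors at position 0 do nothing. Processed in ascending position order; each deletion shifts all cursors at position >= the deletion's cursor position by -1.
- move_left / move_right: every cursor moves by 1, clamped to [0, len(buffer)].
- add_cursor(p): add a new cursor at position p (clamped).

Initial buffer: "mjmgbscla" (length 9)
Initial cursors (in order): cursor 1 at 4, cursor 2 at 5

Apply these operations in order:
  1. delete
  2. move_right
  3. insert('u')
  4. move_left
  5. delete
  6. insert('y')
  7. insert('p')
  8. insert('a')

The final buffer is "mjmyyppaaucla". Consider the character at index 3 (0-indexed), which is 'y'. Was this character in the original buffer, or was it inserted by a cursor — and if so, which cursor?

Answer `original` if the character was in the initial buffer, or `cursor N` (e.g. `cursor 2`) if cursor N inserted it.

Answer: cursor 1

Derivation:
After op 1 (delete): buffer="mjmscla" (len 7), cursors c1@3 c2@3, authorship .......
After op 2 (move_right): buffer="mjmscla" (len 7), cursors c1@4 c2@4, authorship .......
After op 3 (insert('u')): buffer="mjmsuucla" (len 9), cursors c1@6 c2@6, authorship ....12...
After op 4 (move_left): buffer="mjmsuucla" (len 9), cursors c1@5 c2@5, authorship ....12...
After op 5 (delete): buffer="mjmucla" (len 7), cursors c1@3 c2@3, authorship ...2...
After op 6 (insert('y')): buffer="mjmyyucla" (len 9), cursors c1@5 c2@5, authorship ...122...
After op 7 (insert('p')): buffer="mjmyyppucla" (len 11), cursors c1@7 c2@7, authorship ...12122...
After op 8 (insert('a')): buffer="mjmyyppaaucla" (len 13), cursors c1@9 c2@9, authorship ...1212122...
Authorship (.=original, N=cursor N): . . . 1 2 1 2 1 2 2 . . .
Index 3: author = 1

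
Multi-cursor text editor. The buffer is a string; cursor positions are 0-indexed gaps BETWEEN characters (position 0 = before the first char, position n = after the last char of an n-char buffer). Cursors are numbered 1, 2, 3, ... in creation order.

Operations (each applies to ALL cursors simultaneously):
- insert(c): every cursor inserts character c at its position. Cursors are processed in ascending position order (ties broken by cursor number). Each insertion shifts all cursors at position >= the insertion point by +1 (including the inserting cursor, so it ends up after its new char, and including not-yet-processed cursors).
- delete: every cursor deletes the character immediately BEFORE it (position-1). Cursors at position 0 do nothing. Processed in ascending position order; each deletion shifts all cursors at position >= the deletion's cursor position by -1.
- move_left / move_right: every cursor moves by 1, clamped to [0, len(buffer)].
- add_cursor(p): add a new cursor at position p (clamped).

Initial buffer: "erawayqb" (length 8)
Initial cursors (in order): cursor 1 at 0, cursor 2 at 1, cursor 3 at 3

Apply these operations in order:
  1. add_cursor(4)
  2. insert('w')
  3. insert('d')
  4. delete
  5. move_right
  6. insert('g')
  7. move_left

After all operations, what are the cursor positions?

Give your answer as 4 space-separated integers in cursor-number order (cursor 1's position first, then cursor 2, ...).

Answer: 2 5 9 12

Derivation:
After op 1 (add_cursor(4)): buffer="erawayqb" (len 8), cursors c1@0 c2@1 c3@3 c4@4, authorship ........
After op 2 (insert('w')): buffer="wewrawwwayqb" (len 12), cursors c1@1 c2@3 c3@6 c4@8, authorship 1.2..3.4....
After op 3 (insert('d')): buffer="wdewdrawdwwdayqb" (len 16), cursors c1@2 c2@5 c3@9 c4@12, authorship 11.22..33.44....
After op 4 (delete): buffer="wewrawwwayqb" (len 12), cursors c1@1 c2@3 c3@6 c4@8, authorship 1.2..3.4....
After op 5 (move_right): buffer="wewrawwwayqb" (len 12), cursors c1@2 c2@4 c3@7 c4@9, authorship 1.2..3.4....
After op 6 (insert('g')): buffer="wegwrgawwgwagyqb" (len 16), cursors c1@3 c2@6 c3@10 c4@13, authorship 1.12.2.3.34.4...
After op 7 (move_left): buffer="wegwrgawwgwagyqb" (len 16), cursors c1@2 c2@5 c3@9 c4@12, authorship 1.12.2.3.34.4...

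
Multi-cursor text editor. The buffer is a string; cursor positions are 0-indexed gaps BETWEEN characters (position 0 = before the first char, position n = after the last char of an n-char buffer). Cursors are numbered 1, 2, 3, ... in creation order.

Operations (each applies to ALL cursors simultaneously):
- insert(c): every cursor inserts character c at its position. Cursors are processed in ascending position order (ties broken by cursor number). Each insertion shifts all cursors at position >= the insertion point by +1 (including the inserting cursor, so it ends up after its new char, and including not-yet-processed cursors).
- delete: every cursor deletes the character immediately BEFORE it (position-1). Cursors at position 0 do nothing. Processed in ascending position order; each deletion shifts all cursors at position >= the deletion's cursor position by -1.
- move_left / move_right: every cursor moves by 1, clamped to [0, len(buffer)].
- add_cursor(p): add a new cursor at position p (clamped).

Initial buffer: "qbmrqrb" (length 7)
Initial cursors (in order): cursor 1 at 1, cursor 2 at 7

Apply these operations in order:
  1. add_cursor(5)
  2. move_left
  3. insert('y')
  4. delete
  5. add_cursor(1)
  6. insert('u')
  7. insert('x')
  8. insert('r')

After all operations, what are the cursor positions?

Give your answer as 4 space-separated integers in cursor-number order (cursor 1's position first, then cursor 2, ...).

After op 1 (add_cursor(5)): buffer="qbmrqrb" (len 7), cursors c1@1 c3@5 c2@7, authorship .......
After op 2 (move_left): buffer="qbmrqrb" (len 7), cursors c1@0 c3@4 c2@6, authorship .......
After op 3 (insert('y')): buffer="yqbmryqryb" (len 10), cursors c1@1 c3@6 c2@9, authorship 1....3..2.
After op 4 (delete): buffer="qbmrqrb" (len 7), cursors c1@0 c3@4 c2@6, authorship .......
After op 5 (add_cursor(1)): buffer="qbmrqrb" (len 7), cursors c1@0 c4@1 c3@4 c2@6, authorship .......
After op 6 (insert('u')): buffer="uqubmruqrub" (len 11), cursors c1@1 c4@3 c3@7 c2@10, authorship 1.4...3..2.
After op 7 (insert('x')): buffer="uxquxbmruxqruxb" (len 15), cursors c1@2 c4@5 c3@10 c2@14, authorship 11.44...33..22.
After op 8 (insert('r')): buffer="uxrquxrbmruxrqruxrb" (len 19), cursors c1@3 c4@7 c3@13 c2@18, authorship 111.444...333..222.

Answer: 3 18 13 7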